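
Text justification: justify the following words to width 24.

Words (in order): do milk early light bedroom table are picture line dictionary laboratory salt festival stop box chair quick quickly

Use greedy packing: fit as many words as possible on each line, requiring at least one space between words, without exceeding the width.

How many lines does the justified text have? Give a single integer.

Line 1: ['do', 'milk', 'early', 'light'] (min_width=19, slack=5)
Line 2: ['bedroom', 'table', 'are'] (min_width=17, slack=7)
Line 3: ['picture', 'line', 'dictionary'] (min_width=23, slack=1)
Line 4: ['laboratory', 'salt', 'festival'] (min_width=24, slack=0)
Line 5: ['stop', 'box', 'chair', 'quick'] (min_width=20, slack=4)
Line 6: ['quickly'] (min_width=7, slack=17)
Total lines: 6

Answer: 6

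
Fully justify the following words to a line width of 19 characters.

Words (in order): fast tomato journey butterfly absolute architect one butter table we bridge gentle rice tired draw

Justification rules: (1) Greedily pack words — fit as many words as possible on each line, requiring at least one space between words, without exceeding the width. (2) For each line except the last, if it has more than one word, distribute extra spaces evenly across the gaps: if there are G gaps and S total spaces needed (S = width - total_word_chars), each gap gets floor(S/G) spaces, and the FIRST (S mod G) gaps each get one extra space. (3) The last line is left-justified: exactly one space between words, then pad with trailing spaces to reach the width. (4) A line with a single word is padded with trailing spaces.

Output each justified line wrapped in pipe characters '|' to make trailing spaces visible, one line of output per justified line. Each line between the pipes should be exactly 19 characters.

Line 1: ['fast', 'tomato', 'journey'] (min_width=19, slack=0)
Line 2: ['butterfly', 'absolute'] (min_width=18, slack=1)
Line 3: ['architect', 'one'] (min_width=13, slack=6)
Line 4: ['butter', 'table', 'we'] (min_width=15, slack=4)
Line 5: ['bridge', 'gentle', 'rice'] (min_width=18, slack=1)
Line 6: ['tired', 'draw'] (min_width=10, slack=9)

Answer: |fast tomato journey|
|butterfly  absolute|
|architect       one|
|butter   table   we|
|bridge  gentle rice|
|tired draw         |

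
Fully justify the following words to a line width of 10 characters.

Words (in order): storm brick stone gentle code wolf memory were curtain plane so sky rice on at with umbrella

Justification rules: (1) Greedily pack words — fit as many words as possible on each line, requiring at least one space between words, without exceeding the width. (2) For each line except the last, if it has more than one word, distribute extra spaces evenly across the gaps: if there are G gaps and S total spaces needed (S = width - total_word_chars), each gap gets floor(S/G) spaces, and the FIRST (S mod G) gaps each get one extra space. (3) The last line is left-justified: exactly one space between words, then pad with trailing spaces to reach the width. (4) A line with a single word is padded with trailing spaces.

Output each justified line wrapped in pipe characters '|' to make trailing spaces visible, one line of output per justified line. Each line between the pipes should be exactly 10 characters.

Line 1: ['storm'] (min_width=5, slack=5)
Line 2: ['brick'] (min_width=5, slack=5)
Line 3: ['stone'] (min_width=5, slack=5)
Line 4: ['gentle'] (min_width=6, slack=4)
Line 5: ['code', 'wolf'] (min_width=9, slack=1)
Line 6: ['memory'] (min_width=6, slack=4)
Line 7: ['were'] (min_width=4, slack=6)
Line 8: ['curtain'] (min_width=7, slack=3)
Line 9: ['plane', 'so'] (min_width=8, slack=2)
Line 10: ['sky', 'rice'] (min_width=8, slack=2)
Line 11: ['on', 'at', 'with'] (min_width=10, slack=0)
Line 12: ['umbrella'] (min_width=8, slack=2)

Answer: |storm     |
|brick     |
|stone     |
|gentle    |
|code  wolf|
|memory    |
|were      |
|curtain   |
|plane   so|
|sky   rice|
|on at with|
|umbrella  |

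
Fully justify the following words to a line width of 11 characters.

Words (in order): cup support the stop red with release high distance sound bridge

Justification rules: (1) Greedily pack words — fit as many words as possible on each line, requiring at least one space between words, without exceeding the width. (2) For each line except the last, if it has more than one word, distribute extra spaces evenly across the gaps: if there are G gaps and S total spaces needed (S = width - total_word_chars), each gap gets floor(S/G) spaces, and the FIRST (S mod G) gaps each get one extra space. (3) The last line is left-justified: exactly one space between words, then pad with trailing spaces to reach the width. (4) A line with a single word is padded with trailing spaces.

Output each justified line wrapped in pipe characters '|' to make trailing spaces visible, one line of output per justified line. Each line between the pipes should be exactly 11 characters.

Line 1: ['cup', 'support'] (min_width=11, slack=0)
Line 2: ['the', 'stop'] (min_width=8, slack=3)
Line 3: ['red', 'with'] (min_width=8, slack=3)
Line 4: ['release'] (min_width=7, slack=4)
Line 5: ['high'] (min_width=4, slack=7)
Line 6: ['distance'] (min_width=8, slack=3)
Line 7: ['sound'] (min_width=5, slack=6)
Line 8: ['bridge'] (min_width=6, slack=5)

Answer: |cup support|
|the    stop|
|red    with|
|release    |
|high       |
|distance   |
|sound      |
|bridge     |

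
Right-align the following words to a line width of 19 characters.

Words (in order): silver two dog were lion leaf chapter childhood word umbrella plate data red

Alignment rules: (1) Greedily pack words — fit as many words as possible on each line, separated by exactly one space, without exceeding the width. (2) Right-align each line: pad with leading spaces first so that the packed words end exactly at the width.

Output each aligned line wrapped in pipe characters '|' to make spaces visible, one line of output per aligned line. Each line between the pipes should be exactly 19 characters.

Answer: |silver two dog were|
|  lion leaf chapter|
|     childhood word|
|umbrella plate data|
|                red|

Derivation:
Line 1: ['silver', 'two', 'dog', 'were'] (min_width=19, slack=0)
Line 2: ['lion', 'leaf', 'chapter'] (min_width=17, slack=2)
Line 3: ['childhood', 'word'] (min_width=14, slack=5)
Line 4: ['umbrella', 'plate', 'data'] (min_width=19, slack=0)
Line 5: ['red'] (min_width=3, slack=16)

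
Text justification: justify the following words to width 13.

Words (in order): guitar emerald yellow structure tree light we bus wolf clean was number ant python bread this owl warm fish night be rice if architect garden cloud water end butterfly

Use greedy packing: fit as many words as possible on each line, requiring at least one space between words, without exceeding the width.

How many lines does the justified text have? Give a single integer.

Answer: 16

Derivation:
Line 1: ['guitar'] (min_width=6, slack=7)
Line 2: ['emerald'] (min_width=7, slack=6)
Line 3: ['yellow'] (min_width=6, slack=7)
Line 4: ['structure'] (min_width=9, slack=4)
Line 5: ['tree', 'light', 'we'] (min_width=13, slack=0)
Line 6: ['bus', 'wolf'] (min_width=8, slack=5)
Line 7: ['clean', 'was'] (min_width=9, slack=4)
Line 8: ['number', 'ant'] (min_width=10, slack=3)
Line 9: ['python', 'bread'] (min_width=12, slack=1)
Line 10: ['this', 'owl', 'warm'] (min_width=13, slack=0)
Line 11: ['fish', 'night', 'be'] (min_width=13, slack=0)
Line 12: ['rice', 'if'] (min_width=7, slack=6)
Line 13: ['architect'] (min_width=9, slack=4)
Line 14: ['garden', 'cloud'] (min_width=12, slack=1)
Line 15: ['water', 'end'] (min_width=9, slack=4)
Line 16: ['butterfly'] (min_width=9, slack=4)
Total lines: 16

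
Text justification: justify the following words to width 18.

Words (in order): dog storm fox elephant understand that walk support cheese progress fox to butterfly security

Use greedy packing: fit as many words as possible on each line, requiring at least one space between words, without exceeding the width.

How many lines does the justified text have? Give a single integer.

Line 1: ['dog', 'storm', 'fox'] (min_width=13, slack=5)
Line 2: ['elephant'] (min_width=8, slack=10)
Line 3: ['understand', 'that'] (min_width=15, slack=3)
Line 4: ['walk', 'support'] (min_width=12, slack=6)
Line 5: ['cheese', 'progress'] (min_width=15, slack=3)
Line 6: ['fox', 'to', 'butterfly'] (min_width=16, slack=2)
Line 7: ['security'] (min_width=8, slack=10)
Total lines: 7

Answer: 7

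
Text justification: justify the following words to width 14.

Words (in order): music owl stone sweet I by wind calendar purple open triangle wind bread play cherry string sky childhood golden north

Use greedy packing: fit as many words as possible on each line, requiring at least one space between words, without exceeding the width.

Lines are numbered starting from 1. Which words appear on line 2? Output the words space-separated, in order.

Answer: stone sweet I

Derivation:
Line 1: ['music', 'owl'] (min_width=9, slack=5)
Line 2: ['stone', 'sweet', 'I'] (min_width=13, slack=1)
Line 3: ['by', 'wind'] (min_width=7, slack=7)
Line 4: ['calendar'] (min_width=8, slack=6)
Line 5: ['purple', 'open'] (min_width=11, slack=3)
Line 6: ['triangle', 'wind'] (min_width=13, slack=1)
Line 7: ['bread', 'play'] (min_width=10, slack=4)
Line 8: ['cherry', 'string'] (min_width=13, slack=1)
Line 9: ['sky', 'childhood'] (min_width=13, slack=1)
Line 10: ['golden', 'north'] (min_width=12, slack=2)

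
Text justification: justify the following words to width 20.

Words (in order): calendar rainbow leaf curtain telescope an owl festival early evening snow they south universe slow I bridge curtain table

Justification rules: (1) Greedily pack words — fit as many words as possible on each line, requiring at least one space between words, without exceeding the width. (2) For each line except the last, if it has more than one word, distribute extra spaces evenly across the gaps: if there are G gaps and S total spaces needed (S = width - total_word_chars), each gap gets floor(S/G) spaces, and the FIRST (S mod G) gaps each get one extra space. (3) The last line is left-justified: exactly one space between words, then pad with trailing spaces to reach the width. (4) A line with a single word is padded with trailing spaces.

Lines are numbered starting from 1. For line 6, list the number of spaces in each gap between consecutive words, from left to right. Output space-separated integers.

Answer: 2 1

Derivation:
Line 1: ['calendar', 'rainbow'] (min_width=16, slack=4)
Line 2: ['leaf', 'curtain'] (min_width=12, slack=8)
Line 3: ['telescope', 'an', 'owl'] (min_width=16, slack=4)
Line 4: ['festival', 'early'] (min_width=14, slack=6)
Line 5: ['evening', 'snow', 'they'] (min_width=17, slack=3)
Line 6: ['south', 'universe', 'slow'] (min_width=19, slack=1)
Line 7: ['I', 'bridge', 'curtain'] (min_width=16, slack=4)
Line 8: ['table'] (min_width=5, slack=15)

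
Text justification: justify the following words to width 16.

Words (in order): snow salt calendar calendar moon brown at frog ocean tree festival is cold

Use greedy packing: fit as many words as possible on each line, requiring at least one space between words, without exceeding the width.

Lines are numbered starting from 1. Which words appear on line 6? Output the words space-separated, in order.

Line 1: ['snow', 'salt'] (min_width=9, slack=7)
Line 2: ['calendar'] (min_width=8, slack=8)
Line 3: ['calendar', 'moon'] (min_width=13, slack=3)
Line 4: ['brown', 'at', 'frog'] (min_width=13, slack=3)
Line 5: ['ocean', 'tree'] (min_width=10, slack=6)
Line 6: ['festival', 'is', 'cold'] (min_width=16, slack=0)

Answer: festival is cold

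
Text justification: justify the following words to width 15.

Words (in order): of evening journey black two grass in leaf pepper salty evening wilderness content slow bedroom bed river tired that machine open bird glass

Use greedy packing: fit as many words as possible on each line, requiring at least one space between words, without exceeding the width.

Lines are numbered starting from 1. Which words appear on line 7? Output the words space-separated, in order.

Line 1: ['of', 'evening'] (min_width=10, slack=5)
Line 2: ['journey', 'black'] (min_width=13, slack=2)
Line 3: ['two', 'grass', 'in'] (min_width=12, slack=3)
Line 4: ['leaf', 'pepper'] (min_width=11, slack=4)
Line 5: ['salty', 'evening'] (min_width=13, slack=2)
Line 6: ['wilderness'] (min_width=10, slack=5)
Line 7: ['content', 'slow'] (min_width=12, slack=3)
Line 8: ['bedroom', 'bed'] (min_width=11, slack=4)
Line 9: ['river', 'tired'] (min_width=11, slack=4)
Line 10: ['that', 'machine'] (min_width=12, slack=3)
Line 11: ['open', 'bird', 'glass'] (min_width=15, slack=0)

Answer: content slow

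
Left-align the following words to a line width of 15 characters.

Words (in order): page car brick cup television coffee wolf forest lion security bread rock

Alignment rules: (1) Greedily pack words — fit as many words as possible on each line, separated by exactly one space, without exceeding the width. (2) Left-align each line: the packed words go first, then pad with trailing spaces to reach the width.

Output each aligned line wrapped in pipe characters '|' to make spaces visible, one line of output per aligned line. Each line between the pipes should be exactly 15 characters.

Line 1: ['page', 'car', 'brick'] (min_width=14, slack=1)
Line 2: ['cup', 'television'] (min_width=14, slack=1)
Line 3: ['coffee', 'wolf'] (min_width=11, slack=4)
Line 4: ['forest', 'lion'] (min_width=11, slack=4)
Line 5: ['security', 'bread'] (min_width=14, slack=1)
Line 6: ['rock'] (min_width=4, slack=11)

Answer: |page car brick |
|cup television |
|coffee wolf    |
|forest lion    |
|security bread |
|rock           |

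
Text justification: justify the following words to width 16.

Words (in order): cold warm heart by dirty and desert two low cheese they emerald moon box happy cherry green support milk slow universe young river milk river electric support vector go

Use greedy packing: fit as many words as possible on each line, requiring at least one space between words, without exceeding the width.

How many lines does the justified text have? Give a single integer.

Line 1: ['cold', 'warm', 'heart'] (min_width=15, slack=1)
Line 2: ['by', 'dirty', 'and'] (min_width=12, slack=4)
Line 3: ['desert', 'two', 'low'] (min_width=14, slack=2)
Line 4: ['cheese', 'they'] (min_width=11, slack=5)
Line 5: ['emerald', 'moon', 'box'] (min_width=16, slack=0)
Line 6: ['happy', 'cherry'] (min_width=12, slack=4)
Line 7: ['green', 'support'] (min_width=13, slack=3)
Line 8: ['milk', 'slow'] (min_width=9, slack=7)
Line 9: ['universe', 'young'] (min_width=14, slack=2)
Line 10: ['river', 'milk', 'river'] (min_width=16, slack=0)
Line 11: ['electric', 'support'] (min_width=16, slack=0)
Line 12: ['vector', 'go'] (min_width=9, slack=7)
Total lines: 12

Answer: 12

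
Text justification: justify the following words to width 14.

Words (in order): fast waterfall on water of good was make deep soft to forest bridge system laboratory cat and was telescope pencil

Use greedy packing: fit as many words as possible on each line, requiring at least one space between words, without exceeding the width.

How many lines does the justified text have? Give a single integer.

Answer: 10

Derivation:
Line 1: ['fast', 'waterfall'] (min_width=14, slack=0)
Line 2: ['on', 'water', 'of'] (min_width=11, slack=3)
Line 3: ['good', 'was', 'make'] (min_width=13, slack=1)
Line 4: ['deep', 'soft', 'to'] (min_width=12, slack=2)
Line 5: ['forest', 'bridge'] (min_width=13, slack=1)
Line 6: ['system'] (min_width=6, slack=8)
Line 7: ['laboratory', 'cat'] (min_width=14, slack=0)
Line 8: ['and', 'was'] (min_width=7, slack=7)
Line 9: ['telescope'] (min_width=9, slack=5)
Line 10: ['pencil'] (min_width=6, slack=8)
Total lines: 10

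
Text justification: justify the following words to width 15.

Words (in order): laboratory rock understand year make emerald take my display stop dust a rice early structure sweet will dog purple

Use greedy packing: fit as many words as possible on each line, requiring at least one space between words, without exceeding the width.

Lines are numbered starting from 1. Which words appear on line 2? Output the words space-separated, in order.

Answer: understand year

Derivation:
Line 1: ['laboratory', 'rock'] (min_width=15, slack=0)
Line 2: ['understand', 'year'] (min_width=15, slack=0)
Line 3: ['make', 'emerald'] (min_width=12, slack=3)
Line 4: ['take', 'my', 'display'] (min_width=15, slack=0)
Line 5: ['stop', 'dust', 'a'] (min_width=11, slack=4)
Line 6: ['rice', 'early'] (min_width=10, slack=5)
Line 7: ['structure', 'sweet'] (min_width=15, slack=0)
Line 8: ['will', 'dog', 'purple'] (min_width=15, slack=0)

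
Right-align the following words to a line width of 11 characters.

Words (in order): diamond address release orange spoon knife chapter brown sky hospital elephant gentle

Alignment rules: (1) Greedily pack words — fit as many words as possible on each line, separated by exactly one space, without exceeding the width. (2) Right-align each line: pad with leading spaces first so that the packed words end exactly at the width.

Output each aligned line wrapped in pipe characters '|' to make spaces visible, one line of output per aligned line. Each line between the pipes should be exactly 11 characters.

Answer: |    diamond|
|    address|
|    release|
|     orange|
|spoon knife|
|    chapter|
|  brown sky|
|   hospital|
|   elephant|
|     gentle|

Derivation:
Line 1: ['diamond'] (min_width=7, slack=4)
Line 2: ['address'] (min_width=7, slack=4)
Line 3: ['release'] (min_width=7, slack=4)
Line 4: ['orange'] (min_width=6, slack=5)
Line 5: ['spoon', 'knife'] (min_width=11, slack=0)
Line 6: ['chapter'] (min_width=7, slack=4)
Line 7: ['brown', 'sky'] (min_width=9, slack=2)
Line 8: ['hospital'] (min_width=8, slack=3)
Line 9: ['elephant'] (min_width=8, slack=3)
Line 10: ['gentle'] (min_width=6, slack=5)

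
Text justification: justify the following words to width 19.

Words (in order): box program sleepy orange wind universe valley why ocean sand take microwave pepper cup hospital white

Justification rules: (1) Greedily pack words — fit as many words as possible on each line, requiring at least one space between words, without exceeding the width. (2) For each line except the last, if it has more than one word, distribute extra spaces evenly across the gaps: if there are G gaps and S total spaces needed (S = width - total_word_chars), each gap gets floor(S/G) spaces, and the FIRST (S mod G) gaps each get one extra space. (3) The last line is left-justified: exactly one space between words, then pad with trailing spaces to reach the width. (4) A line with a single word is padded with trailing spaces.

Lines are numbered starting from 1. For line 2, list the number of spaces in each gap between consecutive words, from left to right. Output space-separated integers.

Line 1: ['box', 'program', 'sleepy'] (min_width=18, slack=1)
Line 2: ['orange', 'wind'] (min_width=11, slack=8)
Line 3: ['universe', 'valley', 'why'] (min_width=19, slack=0)
Line 4: ['ocean', 'sand', 'take'] (min_width=15, slack=4)
Line 5: ['microwave', 'pepper'] (min_width=16, slack=3)
Line 6: ['cup', 'hospital', 'white'] (min_width=18, slack=1)

Answer: 9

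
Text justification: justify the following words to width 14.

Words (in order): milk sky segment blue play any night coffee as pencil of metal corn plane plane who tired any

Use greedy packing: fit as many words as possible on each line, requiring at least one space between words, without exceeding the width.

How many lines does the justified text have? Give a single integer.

Answer: 8

Derivation:
Line 1: ['milk', 'sky'] (min_width=8, slack=6)
Line 2: ['segment', 'blue'] (min_width=12, slack=2)
Line 3: ['play', 'any', 'night'] (min_width=14, slack=0)
Line 4: ['coffee', 'as'] (min_width=9, slack=5)
Line 5: ['pencil', 'of'] (min_width=9, slack=5)
Line 6: ['metal', 'corn'] (min_width=10, slack=4)
Line 7: ['plane', 'plane'] (min_width=11, slack=3)
Line 8: ['who', 'tired', 'any'] (min_width=13, slack=1)
Total lines: 8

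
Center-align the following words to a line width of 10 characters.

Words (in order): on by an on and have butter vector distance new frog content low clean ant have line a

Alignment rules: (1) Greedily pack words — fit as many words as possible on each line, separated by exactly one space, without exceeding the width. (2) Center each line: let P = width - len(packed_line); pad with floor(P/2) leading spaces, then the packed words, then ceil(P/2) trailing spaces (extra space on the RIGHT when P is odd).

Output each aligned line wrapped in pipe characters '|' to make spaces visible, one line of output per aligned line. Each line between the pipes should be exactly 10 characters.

Answer: | on by an |
|  on and  |
|   have   |
|  butter  |
|  vector  |
| distance |
| new frog |
| content  |
|low clean |
| ant have |
|  line a  |

Derivation:
Line 1: ['on', 'by', 'an'] (min_width=8, slack=2)
Line 2: ['on', 'and'] (min_width=6, slack=4)
Line 3: ['have'] (min_width=4, slack=6)
Line 4: ['butter'] (min_width=6, slack=4)
Line 5: ['vector'] (min_width=6, slack=4)
Line 6: ['distance'] (min_width=8, slack=2)
Line 7: ['new', 'frog'] (min_width=8, slack=2)
Line 8: ['content'] (min_width=7, slack=3)
Line 9: ['low', 'clean'] (min_width=9, slack=1)
Line 10: ['ant', 'have'] (min_width=8, slack=2)
Line 11: ['line', 'a'] (min_width=6, slack=4)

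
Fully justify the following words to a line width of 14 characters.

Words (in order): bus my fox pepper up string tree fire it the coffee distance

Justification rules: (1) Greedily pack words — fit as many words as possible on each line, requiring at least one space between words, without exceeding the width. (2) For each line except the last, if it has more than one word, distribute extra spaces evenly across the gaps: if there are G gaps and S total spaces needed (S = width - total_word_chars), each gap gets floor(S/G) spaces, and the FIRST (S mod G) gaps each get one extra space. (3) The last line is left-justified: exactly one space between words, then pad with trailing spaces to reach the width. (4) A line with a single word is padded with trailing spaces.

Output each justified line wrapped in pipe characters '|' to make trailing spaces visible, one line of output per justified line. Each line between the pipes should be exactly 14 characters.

Answer: |bus   my   fox|
|pepper      up|
|string    tree|
|fire   it  the|
|coffee        |
|distance      |

Derivation:
Line 1: ['bus', 'my', 'fox'] (min_width=10, slack=4)
Line 2: ['pepper', 'up'] (min_width=9, slack=5)
Line 3: ['string', 'tree'] (min_width=11, slack=3)
Line 4: ['fire', 'it', 'the'] (min_width=11, slack=3)
Line 5: ['coffee'] (min_width=6, slack=8)
Line 6: ['distance'] (min_width=8, slack=6)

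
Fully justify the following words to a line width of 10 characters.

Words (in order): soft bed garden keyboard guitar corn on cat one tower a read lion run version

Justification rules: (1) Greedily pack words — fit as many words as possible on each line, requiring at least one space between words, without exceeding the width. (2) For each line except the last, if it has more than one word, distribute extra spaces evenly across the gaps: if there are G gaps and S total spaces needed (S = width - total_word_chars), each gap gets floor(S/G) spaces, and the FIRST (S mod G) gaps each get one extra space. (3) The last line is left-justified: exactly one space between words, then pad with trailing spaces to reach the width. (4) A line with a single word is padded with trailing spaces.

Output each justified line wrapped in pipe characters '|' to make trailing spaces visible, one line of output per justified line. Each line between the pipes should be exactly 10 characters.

Answer: |soft   bed|
|garden    |
|keyboard  |
|guitar    |
|corn    on|
|cat    one|
|tower    a|
|read  lion|
|run       |
|version   |

Derivation:
Line 1: ['soft', 'bed'] (min_width=8, slack=2)
Line 2: ['garden'] (min_width=6, slack=4)
Line 3: ['keyboard'] (min_width=8, slack=2)
Line 4: ['guitar'] (min_width=6, slack=4)
Line 5: ['corn', 'on'] (min_width=7, slack=3)
Line 6: ['cat', 'one'] (min_width=7, slack=3)
Line 7: ['tower', 'a'] (min_width=7, slack=3)
Line 8: ['read', 'lion'] (min_width=9, slack=1)
Line 9: ['run'] (min_width=3, slack=7)
Line 10: ['version'] (min_width=7, slack=3)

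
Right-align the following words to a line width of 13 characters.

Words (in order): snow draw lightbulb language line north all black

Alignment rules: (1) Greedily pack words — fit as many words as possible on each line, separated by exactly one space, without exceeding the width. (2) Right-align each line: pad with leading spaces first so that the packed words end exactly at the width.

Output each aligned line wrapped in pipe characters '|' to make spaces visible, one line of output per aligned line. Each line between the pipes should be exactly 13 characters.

Line 1: ['snow', 'draw'] (min_width=9, slack=4)
Line 2: ['lightbulb'] (min_width=9, slack=4)
Line 3: ['language', 'line'] (min_width=13, slack=0)
Line 4: ['north', 'all'] (min_width=9, slack=4)
Line 5: ['black'] (min_width=5, slack=8)

Answer: |    snow draw|
|    lightbulb|
|language line|
|    north all|
|        black|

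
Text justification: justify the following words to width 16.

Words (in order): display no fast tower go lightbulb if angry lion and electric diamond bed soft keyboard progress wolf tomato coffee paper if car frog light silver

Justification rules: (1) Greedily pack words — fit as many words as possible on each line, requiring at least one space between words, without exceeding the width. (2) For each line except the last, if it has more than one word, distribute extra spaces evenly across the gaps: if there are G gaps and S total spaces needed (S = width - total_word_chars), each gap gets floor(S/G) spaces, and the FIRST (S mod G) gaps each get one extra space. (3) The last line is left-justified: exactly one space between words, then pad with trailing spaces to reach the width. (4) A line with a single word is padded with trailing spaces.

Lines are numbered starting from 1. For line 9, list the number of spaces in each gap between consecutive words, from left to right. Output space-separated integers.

Line 1: ['display', 'no', 'fast'] (min_width=15, slack=1)
Line 2: ['tower', 'go'] (min_width=8, slack=8)
Line 3: ['lightbulb', 'if'] (min_width=12, slack=4)
Line 4: ['angry', 'lion', 'and'] (min_width=14, slack=2)
Line 5: ['electric', 'diamond'] (min_width=16, slack=0)
Line 6: ['bed', 'soft'] (min_width=8, slack=8)
Line 7: ['keyboard'] (min_width=8, slack=8)
Line 8: ['progress', 'wolf'] (min_width=13, slack=3)
Line 9: ['tomato', 'coffee'] (min_width=13, slack=3)
Line 10: ['paper', 'if', 'car'] (min_width=12, slack=4)
Line 11: ['frog', 'light'] (min_width=10, slack=6)
Line 12: ['silver'] (min_width=6, slack=10)

Answer: 4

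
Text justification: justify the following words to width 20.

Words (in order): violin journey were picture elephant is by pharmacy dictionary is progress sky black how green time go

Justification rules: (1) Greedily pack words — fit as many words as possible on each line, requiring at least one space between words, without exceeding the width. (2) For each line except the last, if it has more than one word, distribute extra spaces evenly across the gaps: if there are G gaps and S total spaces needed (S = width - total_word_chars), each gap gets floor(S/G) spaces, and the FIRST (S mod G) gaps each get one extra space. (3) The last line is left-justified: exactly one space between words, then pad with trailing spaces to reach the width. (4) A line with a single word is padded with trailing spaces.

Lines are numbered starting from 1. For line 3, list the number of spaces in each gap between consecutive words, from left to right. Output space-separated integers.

Line 1: ['violin', 'journey', 'were'] (min_width=19, slack=1)
Line 2: ['picture', 'elephant', 'is'] (min_width=19, slack=1)
Line 3: ['by', 'pharmacy'] (min_width=11, slack=9)
Line 4: ['dictionary', 'is'] (min_width=13, slack=7)
Line 5: ['progress', 'sky', 'black'] (min_width=18, slack=2)
Line 6: ['how', 'green', 'time', 'go'] (min_width=17, slack=3)

Answer: 10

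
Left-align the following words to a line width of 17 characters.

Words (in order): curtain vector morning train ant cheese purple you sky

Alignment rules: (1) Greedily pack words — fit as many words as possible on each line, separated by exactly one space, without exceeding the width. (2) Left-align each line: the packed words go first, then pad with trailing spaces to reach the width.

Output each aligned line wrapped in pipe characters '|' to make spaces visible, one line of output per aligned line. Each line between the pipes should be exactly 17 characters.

Line 1: ['curtain', 'vector'] (min_width=14, slack=3)
Line 2: ['morning', 'train', 'ant'] (min_width=17, slack=0)
Line 3: ['cheese', 'purple', 'you'] (min_width=17, slack=0)
Line 4: ['sky'] (min_width=3, slack=14)

Answer: |curtain vector   |
|morning train ant|
|cheese purple you|
|sky              |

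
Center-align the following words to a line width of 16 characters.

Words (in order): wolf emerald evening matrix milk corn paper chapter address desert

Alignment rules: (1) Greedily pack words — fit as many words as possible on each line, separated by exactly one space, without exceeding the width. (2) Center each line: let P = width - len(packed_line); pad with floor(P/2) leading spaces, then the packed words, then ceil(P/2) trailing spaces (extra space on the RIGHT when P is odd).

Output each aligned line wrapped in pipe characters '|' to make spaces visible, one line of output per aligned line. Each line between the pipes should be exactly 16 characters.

Line 1: ['wolf', 'emerald'] (min_width=12, slack=4)
Line 2: ['evening', 'matrix'] (min_width=14, slack=2)
Line 3: ['milk', 'corn', 'paper'] (min_width=15, slack=1)
Line 4: ['chapter', 'address'] (min_width=15, slack=1)
Line 5: ['desert'] (min_width=6, slack=10)

Answer: |  wolf emerald  |
| evening matrix |
|milk corn paper |
|chapter address |
|     desert     |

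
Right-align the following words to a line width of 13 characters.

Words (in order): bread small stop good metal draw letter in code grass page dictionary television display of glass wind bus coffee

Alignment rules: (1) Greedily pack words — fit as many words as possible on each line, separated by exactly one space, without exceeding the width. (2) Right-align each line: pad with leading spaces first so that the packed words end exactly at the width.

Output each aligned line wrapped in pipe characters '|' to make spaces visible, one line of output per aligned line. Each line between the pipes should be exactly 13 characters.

Line 1: ['bread', 'small'] (min_width=11, slack=2)
Line 2: ['stop', 'good'] (min_width=9, slack=4)
Line 3: ['metal', 'draw'] (min_width=10, slack=3)
Line 4: ['letter', 'in'] (min_width=9, slack=4)
Line 5: ['code', 'grass'] (min_width=10, slack=3)
Line 6: ['page'] (min_width=4, slack=9)
Line 7: ['dictionary'] (min_width=10, slack=3)
Line 8: ['television'] (min_width=10, slack=3)
Line 9: ['display', 'of'] (min_width=10, slack=3)
Line 10: ['glass', 'wind'] (min_width=10, slack=3)
Line 11: ['bus', 'coffee'] (min_width=10, slack=3)

Answer: |  bread small|
|    stop good|
|   metal draw|
|    letter in|
|   code grass|
|         page|
|   dictionary|
|   television|
|   display of|
|   glass wind|
|   bus coffee|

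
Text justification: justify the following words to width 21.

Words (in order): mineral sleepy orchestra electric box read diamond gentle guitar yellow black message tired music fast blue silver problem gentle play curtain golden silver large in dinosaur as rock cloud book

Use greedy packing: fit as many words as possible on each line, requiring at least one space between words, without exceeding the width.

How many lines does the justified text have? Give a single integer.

Answer: 11

Derivation:
Line 1: ['mineral', 'sleepy'] (min_width=14, slack=7)
Line 2: ['orchestra', 'electric'] (min_width=18, slack=3)
Line 3: ['box', 'read', 'diamond'] (min_width=16, slack=5)
Line 4: ['gentle', 'guitar', 'yellow'] (min_width=20, slack=1)
Line 5: ['black', 'message', 'tired'] (min_width=19, slack=2)
Line 6: ['music', 'fast', 'blue'] (min_width=15, slack=6)
Line 7: ['silver', 'problem', 'gentle'] (min_width=21, slack=0)
Line 8: ['play', 'curtain', 'golden'] (min_width=19, slack=2)
Line 9: ['silver', 'large', 'in'] (min_width=15, slack=6)
Line 10: ['dinosaur', 'as', 'rock'] (min_width=16, slack=5)
Line 11: ['cloud', 'book'] (min_width=10, slack=11)
Total lines: 11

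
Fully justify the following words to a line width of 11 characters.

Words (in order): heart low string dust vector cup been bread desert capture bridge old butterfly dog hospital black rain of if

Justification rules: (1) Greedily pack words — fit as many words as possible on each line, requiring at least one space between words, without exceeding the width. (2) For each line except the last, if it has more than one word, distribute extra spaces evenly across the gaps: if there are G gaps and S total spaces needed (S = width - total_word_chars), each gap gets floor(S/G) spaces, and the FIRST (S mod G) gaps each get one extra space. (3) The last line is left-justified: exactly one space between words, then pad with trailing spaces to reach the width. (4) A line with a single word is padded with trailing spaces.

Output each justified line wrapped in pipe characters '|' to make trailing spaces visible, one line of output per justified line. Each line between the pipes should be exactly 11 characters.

Answer: |heart   low|
|string dust|
|vector  cup|
|been  bread|
|desert     |
|capture    |
|bridge  old|
|butterfly  |
|dog        |
|hospital   |
|black  rain|
|of if      |

Derivation:
Line 1: ['heart', 'low'] (min_width=9, slack=2)
Line 2: ['string', 'dust'] (min_width=11, slack=0)
Line 3: ['vector', 'cup'] (min_width=10, slack=1)
Line 4: ['been', 'bread'] (min_width=10, slack=1)
Line 5: ['desert'] (min_width=6, slack=5)
Line 6: ['capture'] (min_width=7, slack=4)
Line 7: ['bridge', 'old'] (min_width=10, slack=1)
Line 8: ['butterfly'] (min_width=9, slack=2)
Line 9: ['dog'] (min_width=3, slack=8)
Line 10: ['hospital'] (min_width=8, slack=3)
Line 11: ['black', 'rain'] (min_width=10, slack=1)
Line 12: ['of', 'if'] (min_width=5, slack=6)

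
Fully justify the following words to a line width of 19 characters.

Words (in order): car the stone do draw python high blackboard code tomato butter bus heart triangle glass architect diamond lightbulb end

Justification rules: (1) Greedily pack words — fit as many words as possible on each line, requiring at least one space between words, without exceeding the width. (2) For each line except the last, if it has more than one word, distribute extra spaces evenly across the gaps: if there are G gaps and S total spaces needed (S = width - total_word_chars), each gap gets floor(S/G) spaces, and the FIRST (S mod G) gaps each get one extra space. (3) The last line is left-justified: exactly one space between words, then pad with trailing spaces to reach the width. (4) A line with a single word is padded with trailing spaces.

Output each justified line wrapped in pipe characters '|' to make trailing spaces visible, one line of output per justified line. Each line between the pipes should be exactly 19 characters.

Answer: |car  the  stone  do|
|draw   python  high|
|blackboard     code|
|tomato  butter  bus|
|heart      triangle|
|glass     architect|
|diamond   lightbulb|
|end                |

Derivation:
Line 1: ['car', 'the', 'stone', 'do'] (min_width=16, slack=3)
Line 2: ['draw', 'python', 'high'] (min_width=16, slack=3)
Line 3: ['blackboard', 'code'] (min_width=15, slack=4)
Line 4: ['tomato', 'butter', 'bus'] (min_width=17, slack=2)
Line 5: ['heart', 'triangle'] (min_width=14, slack=5)
Line 6: ['glass', 'architect'] (min_width=15, slack=4)
Line 7: ['diamond', 'lightbulb'] (min_width=17, slack=2)
Line 8: ['end'] (min_width=3, slack=16)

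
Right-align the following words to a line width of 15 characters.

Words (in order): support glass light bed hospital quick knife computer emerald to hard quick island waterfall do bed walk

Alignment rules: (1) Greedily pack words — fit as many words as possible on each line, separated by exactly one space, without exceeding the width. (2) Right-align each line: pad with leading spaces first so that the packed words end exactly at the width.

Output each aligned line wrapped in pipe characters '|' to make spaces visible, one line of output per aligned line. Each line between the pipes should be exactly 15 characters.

Answer: |  support glass|
|      light bed|
| hospital quick|
| knife computer|
|emerald to hard|
|   quick island|
|   waterfall do|
|       bed walk|

Derivation:
Line 1: ['support', 'glass'] (min_width=13, slack=2)
Line 2: ['light', 'bed'] (min_width=9, slack=6)
Line 3: ['hospital', 'quick'] (min_width=14, slack=1)
Line 4: ['knife', 'computer'] (min_width=14, slack=1)
Line 5: ['emerald', 'to', 'hard'] (min_width=15, slack=0)
Line 6: ['quick', 'island'] (min_width=12, slack=3)
Line 7: ['waterfall', 'do'] (min_width=12, slack=3)
Line 8: ['bed', 'walk'] (min_width=8, slack=7)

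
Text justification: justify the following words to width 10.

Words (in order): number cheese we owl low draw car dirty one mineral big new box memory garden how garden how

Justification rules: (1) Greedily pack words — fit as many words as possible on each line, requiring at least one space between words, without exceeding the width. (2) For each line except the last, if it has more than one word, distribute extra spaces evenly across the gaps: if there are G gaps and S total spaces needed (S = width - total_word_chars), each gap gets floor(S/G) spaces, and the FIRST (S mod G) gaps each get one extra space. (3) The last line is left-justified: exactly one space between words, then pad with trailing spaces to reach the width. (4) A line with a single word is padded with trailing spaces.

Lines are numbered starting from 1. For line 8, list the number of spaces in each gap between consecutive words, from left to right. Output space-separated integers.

Line 1: ['number'] (min_width=6, slack=4)
Line 2: ['cheese', 'we'] (min_width=9, slack=1)
Line 3: ['owl', 'low'] (min_width=7, slack=3)
Line 4: ['draw', 'car'] (min_width=8, slack=2)
Line 5: ['dirty', 'one'] (min_width=9, slack=1)
Line 6: ['mineral'] (min_width=7, slack=3)
Line 7: ['big', 'new'] (min_width=7, slack=3)
Line 8: ['box', 'memory'] (min_width=10, slack=0)
Line 9: ['garden', 'how'] (min_width=10, slack=0)
Line 10: ['garden', 'how'] (min_width=10, slack=0)

Answer: 1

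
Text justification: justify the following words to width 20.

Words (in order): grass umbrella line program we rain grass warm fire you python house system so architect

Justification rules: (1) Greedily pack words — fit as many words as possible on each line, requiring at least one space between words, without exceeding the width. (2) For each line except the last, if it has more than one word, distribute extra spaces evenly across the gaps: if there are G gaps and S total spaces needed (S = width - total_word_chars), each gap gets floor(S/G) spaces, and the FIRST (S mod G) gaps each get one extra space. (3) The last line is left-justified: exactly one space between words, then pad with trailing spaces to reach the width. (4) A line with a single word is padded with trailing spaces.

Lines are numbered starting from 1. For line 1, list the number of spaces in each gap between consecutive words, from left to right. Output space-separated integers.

Answer: 2 1

Derivation:
Line 1: ['grass', 'umbrella', 'line'] (min_width=19, slack=1)
Line 2: ['program', 'we', 'rain'] (min_width=15, slack=5)
Line 3: ['grass', 'warm', 'fire', 'you'] (min_width=19, slack=1)
Line 4: ['python', 'house', 'system'] (min_width=19, slack=1)
Line 5: ['so', 'architect'] (min_width=12, slack=8)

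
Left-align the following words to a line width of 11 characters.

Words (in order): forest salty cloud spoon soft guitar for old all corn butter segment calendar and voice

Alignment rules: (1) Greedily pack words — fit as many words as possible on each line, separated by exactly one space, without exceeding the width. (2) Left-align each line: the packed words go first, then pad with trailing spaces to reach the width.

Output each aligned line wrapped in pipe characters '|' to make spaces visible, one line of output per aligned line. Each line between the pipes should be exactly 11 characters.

Line 1: ['forest'] (min_width=6, slack=5)
Line 2: ['salty', 'cloud'] (min_width=11, slack=0)
Line 3: ['spoon', 'soft'] (min_width=10, slack=1)
Line 4: ['guitar', 'for'] (min_width=10, slack=1)
Line 5: ['old', 'all'] (min_width=7, slack=4)
Line 6: ['corn', 'butter'] (min_width=11, slack=0)
Line 7: ['segment'] (min_width=7, slack=4)
Line 8: ['calendar'] (min_width=8, slack=3)
Line 9: ['and', 'voice'] (min_width=9, slack=2)

Answer: |forest     |
|salty cloud|
|spoon soft |
|guitar for |
|old all    |
|corn butter|
|segment    |
|calendar   |
|and voice  |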